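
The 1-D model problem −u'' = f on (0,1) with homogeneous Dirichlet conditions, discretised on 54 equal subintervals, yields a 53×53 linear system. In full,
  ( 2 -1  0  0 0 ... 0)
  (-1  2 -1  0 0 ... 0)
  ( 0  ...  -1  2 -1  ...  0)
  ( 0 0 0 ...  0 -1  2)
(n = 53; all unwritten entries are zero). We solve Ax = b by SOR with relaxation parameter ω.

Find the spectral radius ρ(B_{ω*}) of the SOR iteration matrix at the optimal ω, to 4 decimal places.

ρ_J = max_k |cos(kπ/54)| = cos(π/54) = 0.9983
√(1 − cos²(π/54)) = sin(π/54) ≈ 0.05814.
ω* = 2/(1+0.05814) = 1.8901
[ρ_SOR] ω* − 1 = 0.8901.

ρ_SOR = 0.8901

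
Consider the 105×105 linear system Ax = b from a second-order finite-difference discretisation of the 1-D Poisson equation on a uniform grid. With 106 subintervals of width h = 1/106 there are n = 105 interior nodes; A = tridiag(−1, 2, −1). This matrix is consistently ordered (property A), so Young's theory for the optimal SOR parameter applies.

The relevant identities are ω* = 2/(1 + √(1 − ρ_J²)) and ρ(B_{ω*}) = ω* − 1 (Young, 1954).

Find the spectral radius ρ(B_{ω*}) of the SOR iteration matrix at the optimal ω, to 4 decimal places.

spectrum of D⁻¹(L+U) = {cos(kπ/106) : 1≤k≤105}; ρ_J = cos(π/106) = 0.9996.
root = sin(π/106) = 0.02963  (since 1−cos² = sin²).
ω* = 2/(1 + 0.02963) = 2/1.02963 = 1.9424.
ρ(B_{ω*}) = ω*−1 = 0.9424

ρ_SOR = 0.9424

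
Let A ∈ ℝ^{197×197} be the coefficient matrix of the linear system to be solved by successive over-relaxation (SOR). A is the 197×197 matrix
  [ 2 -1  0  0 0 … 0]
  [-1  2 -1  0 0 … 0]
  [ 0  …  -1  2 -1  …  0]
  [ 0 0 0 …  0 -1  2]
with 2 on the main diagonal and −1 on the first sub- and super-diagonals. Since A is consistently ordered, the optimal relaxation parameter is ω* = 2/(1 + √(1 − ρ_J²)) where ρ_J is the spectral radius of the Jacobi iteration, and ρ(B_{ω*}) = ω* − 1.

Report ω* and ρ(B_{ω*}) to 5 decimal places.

ω* = 1.96876, ρ_SOR = 0.96876

[ρ_J] n=197: ρ(B_J) = cos(π/(n+1)) = cos(π/198) = 0.99987.
1 − cos²(π/198) = sin²(π/198) ⇒ √(1−ρ_J²) = sin(π/198) = 0.015866.
Then 2/(1+√(1−ρ_J²)) = 2/(1+0.015866); ω* = 2/1.015866 = 1.96876.
[ρ_SOR] ω* − 1 = 0.96876.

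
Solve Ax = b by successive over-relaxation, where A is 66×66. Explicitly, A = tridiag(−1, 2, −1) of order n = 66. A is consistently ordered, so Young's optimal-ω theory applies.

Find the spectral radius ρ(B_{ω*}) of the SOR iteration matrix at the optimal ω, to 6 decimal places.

½·tridiag(1,0,1) at n=66: λ_k = cos(kπ/67); max |λ| at k=1 ⇒ ρ_J = cos(π/67) ≈ 0.998901.
√(1 − cos²(π/67)) = sin(π/67) ≈ 0.0468723.
So ω* = 2/1.0468723 = 1.910453 (Young).
Hence ρ(B_{ω*}) = 1.910453 − 1 = 0.910453.

ρ_SOR = 0.910453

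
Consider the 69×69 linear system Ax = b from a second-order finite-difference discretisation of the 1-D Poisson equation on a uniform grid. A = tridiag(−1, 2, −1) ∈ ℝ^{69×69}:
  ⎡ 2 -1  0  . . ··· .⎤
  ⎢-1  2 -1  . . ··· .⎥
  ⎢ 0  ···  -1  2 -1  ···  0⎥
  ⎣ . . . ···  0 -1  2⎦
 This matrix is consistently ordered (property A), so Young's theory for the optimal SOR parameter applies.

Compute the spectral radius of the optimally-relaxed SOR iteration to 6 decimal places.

n=69: λ(B_J) = 1 − λ(A)/2 = cos(kπ/70); k=1 gives ρ_J = 0.998993.
√(1−ρ_J²) simplifies to sin(π/70) = 0.0448648.
Then 2/(1+√(1−ρ_J²)) = 2/(1+0.0448648); ω* = 2/1.0448648 = 1.914123.
ρ(B_{ω*}) = ω*−1 = 0.914123

ρ_SOR = 0.914123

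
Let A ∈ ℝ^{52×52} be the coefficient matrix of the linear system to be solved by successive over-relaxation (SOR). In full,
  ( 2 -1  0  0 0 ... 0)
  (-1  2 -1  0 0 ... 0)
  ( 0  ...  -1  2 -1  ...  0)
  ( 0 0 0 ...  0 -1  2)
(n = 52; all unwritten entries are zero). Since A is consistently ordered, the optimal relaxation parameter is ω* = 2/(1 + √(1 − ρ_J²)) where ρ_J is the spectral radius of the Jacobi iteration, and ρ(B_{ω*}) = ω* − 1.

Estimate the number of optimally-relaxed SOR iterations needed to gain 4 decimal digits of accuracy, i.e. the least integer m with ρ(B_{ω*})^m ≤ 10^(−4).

m = 78

ρ_J = max_k |cos(kπ/53)| = cos(π/53) = 0.9982437
√(1 − cos²(π/53)) = sin(π/53) ≈ 0.0592406.
Then 2/(1+√(1−ρ_J²)) = 2/(1+0.0592406); ω* = 2/1.0592406 = 1.8881451.
At ω = 1.8881451 every |λ(B_ω)| = ω−1, so ρ_SOR = 0.8881451.
4·ln10 = 9.21034; −ln(0.8881451) = 0.11862; m = ⌈9.21034/0.11862⌉ = ⌈77.646⌉ = 78.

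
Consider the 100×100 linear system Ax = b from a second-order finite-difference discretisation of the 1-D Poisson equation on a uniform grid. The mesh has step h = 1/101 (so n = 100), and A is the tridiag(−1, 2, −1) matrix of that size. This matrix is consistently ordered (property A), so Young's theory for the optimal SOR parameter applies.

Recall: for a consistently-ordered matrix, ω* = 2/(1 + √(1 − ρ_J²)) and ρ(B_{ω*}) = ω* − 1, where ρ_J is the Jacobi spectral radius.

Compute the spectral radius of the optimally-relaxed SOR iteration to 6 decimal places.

ρ_J = max_k |cos(kπ/101)| = cos(π/101) = 0.999516
√(1−ρ_J²) simplifies to sin(π/101) = 0.0310999.
ω* = 2/(1 + 0.0310999) = 2/1.0310999 = 1.939676.
[ρ_SOR] ω* − 1 = 0.939676.

ρ_SOR = 0.939676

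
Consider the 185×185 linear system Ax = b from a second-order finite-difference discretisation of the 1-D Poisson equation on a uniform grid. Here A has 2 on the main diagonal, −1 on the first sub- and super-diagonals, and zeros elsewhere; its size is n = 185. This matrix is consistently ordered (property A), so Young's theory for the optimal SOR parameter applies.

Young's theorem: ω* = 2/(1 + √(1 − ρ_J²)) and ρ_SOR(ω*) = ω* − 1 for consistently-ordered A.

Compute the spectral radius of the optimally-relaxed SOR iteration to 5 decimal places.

[ρ_J] n=185: ρ(B_J) = cos(π/(n+1)) = cos(π/186) = 0.99986.
1 − cos²(π/186) = sin²(π/186) ⇒ √(1−ρ_J²) = sin(π/186) = 0.016889.
[ω*] 2 ÷ (1 + 0.016889) = 2 ÷ 1.016889 = 1.96678.
and ρ(B_{ω*}) = 1.96678 − 1 = 0.96678.

ρ_SOR = 0.96678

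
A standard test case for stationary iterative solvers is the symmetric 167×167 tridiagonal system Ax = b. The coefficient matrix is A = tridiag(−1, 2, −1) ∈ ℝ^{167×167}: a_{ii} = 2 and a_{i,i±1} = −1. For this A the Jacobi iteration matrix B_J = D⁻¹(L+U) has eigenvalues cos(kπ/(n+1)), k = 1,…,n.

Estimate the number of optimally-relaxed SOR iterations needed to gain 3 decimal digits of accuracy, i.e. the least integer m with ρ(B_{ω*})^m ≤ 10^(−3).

m = 185

½·tridiag(1,0,1) at n=167: λ_k = cos(kπ/168); max |λ| at k=1 ⇒ ρ_J = cos(π/168) ≈ 0.9998252.
√(1−ρ_J²) = |sin(π/168)| = 0.0186989
Then 2/(1+√(1−ρ_J²)) = 2/(1+0.0186989); ω* = 2/1.0186989 = 1.9632887.
Hence ρ(B_{ω*}) = 1.9632887 − 1 = 0.9632887.
Need (0.9632887)^m ≤ 10^(−3): m ≥ 3·ln10/|ln 0.9632887| = 6.90776/0.0374021 = 184.689 ⇒ m = 185.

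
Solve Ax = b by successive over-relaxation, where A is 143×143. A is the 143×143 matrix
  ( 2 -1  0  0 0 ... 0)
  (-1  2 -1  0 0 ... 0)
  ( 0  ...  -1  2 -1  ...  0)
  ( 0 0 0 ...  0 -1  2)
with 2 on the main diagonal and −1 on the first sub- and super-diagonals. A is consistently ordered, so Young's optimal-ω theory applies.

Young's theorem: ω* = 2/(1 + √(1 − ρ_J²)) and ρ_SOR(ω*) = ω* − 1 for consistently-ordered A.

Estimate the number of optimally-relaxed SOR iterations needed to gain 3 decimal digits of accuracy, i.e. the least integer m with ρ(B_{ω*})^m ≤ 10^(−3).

With n=143, ρ(Jacobi) = cos(π/144) = 0.9997620.
√(1−ρ_J²) simplifies to sin(π/144) = 0.0218149.
Young: ω* = 2/(1+√(1−ρ_J²)) = 2/(1+0.0218149) = 2/1.0218149 = 1.9573017.
At ω = 1.9573017 every |λ(B_ω)| = ω−1, so ρ_SOR = 0.9573017.
ρ_SOR^m ≤ 10^(−3) ⇔ m ≥ 3·ln10/(−ln 0.9573017) = 6.90776/0.0436367 = 158.302; m = ⌈158.302⌉ = 159.

m = 159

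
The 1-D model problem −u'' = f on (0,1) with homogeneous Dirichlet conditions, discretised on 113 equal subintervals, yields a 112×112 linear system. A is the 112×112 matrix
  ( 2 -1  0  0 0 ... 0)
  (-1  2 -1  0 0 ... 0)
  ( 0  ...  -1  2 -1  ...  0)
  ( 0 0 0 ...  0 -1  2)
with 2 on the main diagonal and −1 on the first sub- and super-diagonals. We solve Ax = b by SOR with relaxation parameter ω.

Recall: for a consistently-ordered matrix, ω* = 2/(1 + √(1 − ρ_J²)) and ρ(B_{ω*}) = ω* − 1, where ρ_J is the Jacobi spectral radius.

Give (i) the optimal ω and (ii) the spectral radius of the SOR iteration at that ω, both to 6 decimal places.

[ρ_J] n=112: ρ(B_J) = cos(π/(n+1)) = cos(π/113) = 0.999614.
1 − cos²(π/113) = sin²(π/113) ⇒ √(1−ρ_J²) = sin(π/113) = 0.0277981.
So ω* = 2/1.0277981 = 1.945907 (Young).
ρ_SOR = ω* − 1 ≈ 0.945907.

ω* = 1.945907, ρ_SOR = 0.945907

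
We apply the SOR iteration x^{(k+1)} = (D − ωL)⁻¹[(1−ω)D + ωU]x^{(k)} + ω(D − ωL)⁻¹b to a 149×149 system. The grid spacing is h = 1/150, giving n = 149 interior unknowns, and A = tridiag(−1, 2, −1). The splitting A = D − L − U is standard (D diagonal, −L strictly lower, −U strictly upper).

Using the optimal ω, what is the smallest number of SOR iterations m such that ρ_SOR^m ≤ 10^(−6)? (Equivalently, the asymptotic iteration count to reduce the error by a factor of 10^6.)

m = 330

n=149: λ(B_J) = 1 − λ(A)/2 = cos(kπ/150); k=1 gives ρ_J = 0.9997807.
√(1−ρ_J²) simplifies to sin(π/150) = 0.0209424.
So ω* = 2/1.0209424 = 1.9589744 (Young).
ρ(B_{ω*}) = ω*−1 = 0.9589744
m ≥ 6·ln10 / (−ln 0.9589744) = 329.797; smallest integer m = 330.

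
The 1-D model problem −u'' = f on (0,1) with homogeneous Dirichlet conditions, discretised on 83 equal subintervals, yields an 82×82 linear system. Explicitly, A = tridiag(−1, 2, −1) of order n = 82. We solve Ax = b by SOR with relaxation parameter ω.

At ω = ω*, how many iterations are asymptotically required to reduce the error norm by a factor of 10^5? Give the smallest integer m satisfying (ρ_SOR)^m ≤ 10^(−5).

m = 153

B_J for the 82×82 system has eigenvalues cos(kπ/83); ρ_J = cos(π/83) = 0.9992838.
√(1−ρ_J²) simplifies to sin(π/83) = 0.0378415.
[ω*] 2 ÷ (1 + 0.0378415) = 2 ÷ 1.0378415 = 1.9270765.
Hence ρ(B_{ω*}) = 1.9270765 − 1 = 0.9270765.
Need (0.9270765)^m ≤ 10^(−5): m ≥ 5·ln10/|ln 0.9270765| = 11.5129/0.0757192 = 152.047 ⇒ m = 153.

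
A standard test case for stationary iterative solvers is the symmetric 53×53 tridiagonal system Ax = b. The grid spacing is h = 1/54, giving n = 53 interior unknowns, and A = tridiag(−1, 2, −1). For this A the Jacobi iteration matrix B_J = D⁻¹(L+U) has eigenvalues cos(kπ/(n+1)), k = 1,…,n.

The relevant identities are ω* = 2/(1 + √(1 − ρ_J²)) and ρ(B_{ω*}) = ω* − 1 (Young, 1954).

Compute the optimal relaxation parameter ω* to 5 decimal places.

½·tridiag(1,0,1) at n=53: λ_k = cos(kπ/54); max |λ| at k=1 ⇒ ρ_J = cos(π/54) ≈ 0.99831.
1 − cos²(π/54) = sin²(π/54) ⇒ √(1−ρ_J²) = sin(π/54) = 0.058145.
[ω*] 2 ÷ (1 + 0.058145) = 2 ÷ 1.058145 = 1.89010.
Hence ρ(B_{ω*}) = 1.89010 − 1 = 0.89010.

ω* = 1.89010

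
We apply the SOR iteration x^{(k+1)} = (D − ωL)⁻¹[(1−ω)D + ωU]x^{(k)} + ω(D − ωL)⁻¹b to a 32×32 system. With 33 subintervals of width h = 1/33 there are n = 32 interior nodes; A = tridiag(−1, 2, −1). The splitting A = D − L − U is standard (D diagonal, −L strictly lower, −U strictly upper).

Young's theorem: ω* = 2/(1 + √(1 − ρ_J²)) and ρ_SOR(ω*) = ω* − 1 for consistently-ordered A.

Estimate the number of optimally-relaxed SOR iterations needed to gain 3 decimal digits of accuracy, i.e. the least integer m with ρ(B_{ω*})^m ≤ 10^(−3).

m = 37

ρ_J = max_k |cos(kπ/33)| = cos(π/33) = 0.9954719
1 − cos²(π/33) = sin²(π/33) ⇒ √(1−ρ_J²) = sin(π/33) = 0.0950560.
So ω* = 2/1.0950560 = 1.8263906 (Young).
At ω = 1.8263906 every |λ(B_ω)| = ω−1, so ρ_SOR = 0.8263906.
ρ_SOR^m ≤ 10^(−3) ⇔ m ≥ 3·ln10/(−ln 0.8263906) = 6.90776/0.190688 = 36.225; m = ⌈36.225⌉ = 37.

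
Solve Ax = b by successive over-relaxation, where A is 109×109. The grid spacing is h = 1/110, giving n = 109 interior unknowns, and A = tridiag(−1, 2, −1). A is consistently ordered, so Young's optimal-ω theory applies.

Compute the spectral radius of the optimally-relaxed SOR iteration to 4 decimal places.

ρ_SOR = 0.9445

With n=109, ρ(Jacobi) = cos(π/110) = 0.9996.
1 − cos²(π/110) = sin²(π/110) ⇒ √(1−ρ_J²) = sin(π/110) = 0.02856.
So ω* = 2/1.02856 = 1.9445 (Young).
Hence ρ(B_{ω*}) = 1.9445 − 1 = 0.9445.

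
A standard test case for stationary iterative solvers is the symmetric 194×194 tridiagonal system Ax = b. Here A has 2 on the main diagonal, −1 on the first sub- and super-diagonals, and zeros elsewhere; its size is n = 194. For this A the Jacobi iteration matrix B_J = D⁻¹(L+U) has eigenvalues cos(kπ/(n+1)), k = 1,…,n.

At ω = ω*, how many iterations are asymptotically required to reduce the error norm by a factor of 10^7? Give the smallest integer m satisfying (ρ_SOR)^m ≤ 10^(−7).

m = 501

[ρ_J] n=194: ρ(B_J) = cos(π/(n+1)) = cos(π/195) = 0.9998702.
√(1 − cos²(π/195)) = sin(π/195) ≈ 0.0161100.
Then 2/(1+√(1−ρ_J²)) = 2/(1+0.0161100); ω* = 2/1.0161100 = 1.9682908.
ρ_SOR = ω* − 1 = 1.9682908 − 1 = 0.9682908.
ρ_SOR^m ≤ 10^(−7) ⇔ m ≥ 7·ln10/(−ln 0.9682908) = 16.1181/0.0322228 = 500.208; m = ⌈500.208⌉ = 501.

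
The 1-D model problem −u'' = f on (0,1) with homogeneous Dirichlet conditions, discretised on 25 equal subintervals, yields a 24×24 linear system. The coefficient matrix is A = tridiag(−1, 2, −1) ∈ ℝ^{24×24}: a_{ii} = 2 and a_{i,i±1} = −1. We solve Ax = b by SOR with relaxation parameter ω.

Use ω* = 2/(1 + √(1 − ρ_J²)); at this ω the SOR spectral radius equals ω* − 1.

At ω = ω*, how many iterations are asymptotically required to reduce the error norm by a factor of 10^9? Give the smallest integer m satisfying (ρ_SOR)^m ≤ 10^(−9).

[ρ_J] n=24: ρ(B_J) = cos(π/(n+1)) = cos(π/25) = 0.9921147.
root = sin(π/25) = 0.1253332  (since 1−cos² = sin²).
So ω* = 2/1.1253332 = 1.7772514 (Young).
Hence ρ(B_{ω*}) = 1.7772514 − 1 = 0.7772514.
(0.7772514)^m ≤ 10^{−9}  ⇒  m·ln(0.7772514) ≤ −9·ln10  ⇒  m ≥ 82.238  ⇒  m = 83

m = 83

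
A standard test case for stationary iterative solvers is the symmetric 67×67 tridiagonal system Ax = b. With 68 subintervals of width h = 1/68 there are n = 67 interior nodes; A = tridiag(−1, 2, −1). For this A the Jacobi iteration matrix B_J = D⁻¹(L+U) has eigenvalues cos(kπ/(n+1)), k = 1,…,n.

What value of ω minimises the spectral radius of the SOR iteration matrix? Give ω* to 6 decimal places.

ω* = 1.911711

With n=67, ρ(Jacobi) = cos(π/68) = 0.998933.
√(1−ρ_J²) simplifies to sin(π/68) = 0.0461835.
ω* = 2/(1 + 0.0461835) = 2/1.0461835 = 1.911711.
ρ_SOR = ω* − 1 ≈ 0.911711.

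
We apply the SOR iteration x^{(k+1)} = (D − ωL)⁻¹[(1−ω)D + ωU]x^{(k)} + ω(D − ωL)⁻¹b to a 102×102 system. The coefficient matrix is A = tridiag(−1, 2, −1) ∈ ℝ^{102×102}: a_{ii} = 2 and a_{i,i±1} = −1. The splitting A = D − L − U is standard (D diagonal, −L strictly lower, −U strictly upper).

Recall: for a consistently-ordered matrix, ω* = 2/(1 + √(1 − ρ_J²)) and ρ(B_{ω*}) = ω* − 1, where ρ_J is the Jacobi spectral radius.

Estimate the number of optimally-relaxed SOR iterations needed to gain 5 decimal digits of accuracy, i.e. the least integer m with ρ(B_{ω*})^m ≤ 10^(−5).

m = 189

½·tridiag(1,0,1) at n=102: λ_k = cos(kπ/103); max |λ| at k=1 ⇒ ρ_J = cos(π/103) ≈ 0.9995349.
√(1−ρ_J²) = |sin(π/103)| = 0.0304962
So ω* = 2/1.0304962 = 1.9408126 (Young).
ρ(B_{ω*}) = ω*−1 = 0.9408126
5·ln10 = 11.5129; −ln(0.9408126) = 0.0610113; m = ⌈11.5129/0.0610113⌉ = ⌈188.701⌉ = 189.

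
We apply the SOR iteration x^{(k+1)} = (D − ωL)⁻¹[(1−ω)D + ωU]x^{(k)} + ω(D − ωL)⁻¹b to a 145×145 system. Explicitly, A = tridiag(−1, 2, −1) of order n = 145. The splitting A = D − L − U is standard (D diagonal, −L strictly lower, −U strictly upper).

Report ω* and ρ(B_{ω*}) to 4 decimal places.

ω* = 1.9579, ρ_SOR = 0.9579

spectrum of D⁻¹(L+U) = {cos(kπ/146) : 1≤k≤145}; ρ_J = cos(π/146) = 0.9998.
1 − cos²(π/146) = sin²(π/146) ⇒ √(1−ρ_J²) = sin(π/146) = 0.02152.
So ω* = 2/1.02152 = 1.9579 (Young).
At ω = 1.9579 every |λ(B_ω)| = ω−1, so ρ_SOR = 0.9579.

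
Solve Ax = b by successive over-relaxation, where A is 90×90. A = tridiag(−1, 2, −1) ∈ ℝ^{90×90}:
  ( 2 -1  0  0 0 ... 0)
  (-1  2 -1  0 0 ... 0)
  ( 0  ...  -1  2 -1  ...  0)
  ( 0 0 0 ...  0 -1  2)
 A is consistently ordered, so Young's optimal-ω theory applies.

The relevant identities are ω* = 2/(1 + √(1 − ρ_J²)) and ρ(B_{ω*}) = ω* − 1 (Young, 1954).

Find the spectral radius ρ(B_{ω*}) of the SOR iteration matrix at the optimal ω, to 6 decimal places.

ρ_SOR = 0.933271

½·tridiag(1,0,1) at n=90: λ_k = cos(kπ/91); max |λ| at k=1 ⇒ ρ_J = cos(π/91) ≈ 0.999404.
√(1−ρ_J²) = |sin(π/91)| = 0.0345161
ω* = 2/(1 + 0.0345161) = 2/1.0345161 = 1.933271.
At ω = 1.933271 every |λ(B_ω)| = ω−1, so ρ_SOR = 0.933271.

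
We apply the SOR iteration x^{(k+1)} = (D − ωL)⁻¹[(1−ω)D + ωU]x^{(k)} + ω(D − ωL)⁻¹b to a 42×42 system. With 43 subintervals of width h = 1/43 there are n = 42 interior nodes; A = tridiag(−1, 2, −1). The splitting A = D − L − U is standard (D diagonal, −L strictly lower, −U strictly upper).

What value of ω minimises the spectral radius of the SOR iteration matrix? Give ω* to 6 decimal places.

B_J for the 42×42 system has eigenvalues cos(kπ/43); ρ_J = cos(π/43) = 0.997332.
√(1−ρ_J²) = |sin(π/43)| = 0.0729953
ω* = 2/(1+0.0729953) = 1.863941
and ρ(B_{ω*}) = 1.863941 − 1 = 0.863941.

ω* = 1.863941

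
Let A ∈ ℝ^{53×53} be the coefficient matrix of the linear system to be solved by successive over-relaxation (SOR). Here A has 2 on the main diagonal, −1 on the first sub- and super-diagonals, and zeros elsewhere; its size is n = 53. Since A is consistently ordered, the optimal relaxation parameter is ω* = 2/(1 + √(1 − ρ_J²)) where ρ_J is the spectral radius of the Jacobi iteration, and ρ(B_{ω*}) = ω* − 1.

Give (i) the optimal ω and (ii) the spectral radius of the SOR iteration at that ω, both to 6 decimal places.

ω* = 1.890100, ρ_SOR = 0.890100

[ρ_J] n=53: ρ(B_J) = cos(π/(n+1)) = cos(π/54) = 0.998308.
√(1 − cos²(π/54)) = sin(π/54) ≈ 0.0581448.
Then 2/(1+√(1−ρ_J²)) = 2/(1+0.0581448); ω* = 2/1.0581448 = 1.890100.
ρ_SOR = ω* − 1 = 1.890100 − 1 = 0.890100.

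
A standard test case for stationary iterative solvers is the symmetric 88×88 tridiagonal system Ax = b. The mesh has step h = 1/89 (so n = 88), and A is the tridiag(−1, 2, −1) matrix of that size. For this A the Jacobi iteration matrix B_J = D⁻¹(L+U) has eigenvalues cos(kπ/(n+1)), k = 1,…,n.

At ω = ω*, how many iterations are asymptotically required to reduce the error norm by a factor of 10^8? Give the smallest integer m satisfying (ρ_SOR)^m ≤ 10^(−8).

[ρ_J] n=88: ρ(B_J) = cos(π/(n+1)) = cos(π/89) = 0.9993771.
√(1−ρ_J²) simplifies to sin(π/89) = 0.0352915.
[ω*] 2 ÷ (1 + 0.0352915) = 2 ÷ 1.0352915 = 1.9318231.
ρ_SOR = ω* − 1 = 1.9318231 − 1 = 0.9318231.
m ≥ 8·ln10 / (−ln 0.9318231) = 260.871; smallest integer m = 261.

m = 261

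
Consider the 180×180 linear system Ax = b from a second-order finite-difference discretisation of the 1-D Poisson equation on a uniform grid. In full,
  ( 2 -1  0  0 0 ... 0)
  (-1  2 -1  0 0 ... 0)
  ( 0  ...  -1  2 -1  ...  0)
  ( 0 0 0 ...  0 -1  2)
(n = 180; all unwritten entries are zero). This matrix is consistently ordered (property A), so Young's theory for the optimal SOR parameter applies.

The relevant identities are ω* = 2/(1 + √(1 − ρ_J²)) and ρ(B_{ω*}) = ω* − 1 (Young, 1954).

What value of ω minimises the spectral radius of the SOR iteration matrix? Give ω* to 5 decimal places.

½·tridiag(1,0,1) at n=180: λ_k = cos(kπ/181); max |λ| at k=1 ⇒ ρ_J = cos(π/181) ≈ 0.99985.
1 − cos²(π/181) = sin²(π/181) ⇒ √(1−ρ_J²) = sin(π/181) = 0.017356.
Then 2/(1+√(1−ρ_J²)) = 2/(1+0.017356); ω* = 2/1.017356 = 1.96588.
ρ(B_{ω*}) = ω*−1 = 0.96588

ω* = 1.96588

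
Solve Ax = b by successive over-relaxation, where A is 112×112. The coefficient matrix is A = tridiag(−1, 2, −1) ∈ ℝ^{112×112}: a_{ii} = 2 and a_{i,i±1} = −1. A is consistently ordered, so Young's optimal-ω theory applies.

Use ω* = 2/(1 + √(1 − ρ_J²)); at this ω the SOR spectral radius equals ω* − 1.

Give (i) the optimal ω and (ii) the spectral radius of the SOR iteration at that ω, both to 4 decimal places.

[ρ_J] n=112: ρ(B_J) = cos(π/(n+1)) = cos(π/113) = 0.9996.
√(1 − cos²(π/113)) = sin(π/113) ≈ 0.02780.
So ω* = 2/1.02780 = 1.9459 (Young).
ρ_SOR = ω* − 1 ≈ 0.9459.

ω* = 1.9459, ρ_SOR = 0.9459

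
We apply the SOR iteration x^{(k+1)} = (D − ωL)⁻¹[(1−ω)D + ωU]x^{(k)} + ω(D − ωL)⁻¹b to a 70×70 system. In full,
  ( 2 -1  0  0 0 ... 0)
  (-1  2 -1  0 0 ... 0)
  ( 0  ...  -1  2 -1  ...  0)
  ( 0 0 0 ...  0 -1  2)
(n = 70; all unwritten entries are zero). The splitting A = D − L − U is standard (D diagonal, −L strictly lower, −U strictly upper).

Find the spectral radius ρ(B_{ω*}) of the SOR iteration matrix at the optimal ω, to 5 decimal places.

ρ_SOR = 0.91528

n=70: λ(B_J) = 1 − λ(A)/2 = cos(kπ/71); k=1 gives ρ_J = 0.99902.
√(1 − cos²(π/71)) = sin(π/71) ≈ 0.044233.
ω* = 2 / (1 + 0.044233) = 2 / 1.044233 ≈ 1.91528.
ρ_SOR = ω* − 1 = 1.91528 − 1 = 0.91528.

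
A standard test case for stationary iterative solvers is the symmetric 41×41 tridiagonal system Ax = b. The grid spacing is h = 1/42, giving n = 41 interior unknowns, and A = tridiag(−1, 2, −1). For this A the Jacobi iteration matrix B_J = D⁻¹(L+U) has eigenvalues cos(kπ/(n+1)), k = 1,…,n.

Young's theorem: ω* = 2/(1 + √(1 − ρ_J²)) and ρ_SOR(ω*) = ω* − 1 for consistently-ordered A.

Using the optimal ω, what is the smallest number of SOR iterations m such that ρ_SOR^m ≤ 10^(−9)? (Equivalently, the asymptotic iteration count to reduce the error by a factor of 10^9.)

m = 139

n=41: λ(B_J) = 1 − λ(A)/2 = cos(kπ/42); k=1 gives ρ_J = 0.9972038.
√(1−ρ_J²) simplifies to sin(π/42) = 0.0747301.
ω* = 2/(1 + 0.0747301) = 2/1.0747301 = 1.8609323.
Hence ρ(B_{ω*}) = 1.8609323 − 1 = 0.8609323.
For 9 digits: m = 9·ln10 / (−ln 0.8609323) = 20.7233/0.149739 = 138.396; round up → m = 139.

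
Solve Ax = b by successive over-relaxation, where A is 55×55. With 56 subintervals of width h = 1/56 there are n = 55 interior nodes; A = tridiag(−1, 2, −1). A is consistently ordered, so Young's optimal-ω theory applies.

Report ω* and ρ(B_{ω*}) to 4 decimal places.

n=55: λ(B_J) = 1 − λ(A)/2 = cos(kπ/56); k=1 gives ρ_J = 0.9984.
√(1 − cos²(π/56)) = sin(π/56) ≈ 0.05607.
Then 2/(1+√(1−ρ_J²)) = 2/(1+0.05607); ω* = 2/1.05607 = 1.8938.
ρ_SOR = ω* − 1 ≈ 0.8938.

ω* = 1.8938, ρ_SOR = 0.8938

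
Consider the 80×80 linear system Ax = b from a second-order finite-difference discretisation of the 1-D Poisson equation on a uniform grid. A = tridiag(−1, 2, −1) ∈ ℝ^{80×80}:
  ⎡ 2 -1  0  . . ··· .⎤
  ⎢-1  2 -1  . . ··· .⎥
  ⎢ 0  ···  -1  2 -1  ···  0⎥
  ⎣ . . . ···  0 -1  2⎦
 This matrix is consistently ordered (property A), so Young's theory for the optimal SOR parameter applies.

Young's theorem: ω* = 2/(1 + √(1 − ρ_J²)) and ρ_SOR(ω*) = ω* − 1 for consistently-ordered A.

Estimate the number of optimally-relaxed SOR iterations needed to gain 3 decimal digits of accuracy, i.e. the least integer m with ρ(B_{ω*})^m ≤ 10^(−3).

[ρ_J] n=80: ρ(B_J) = cos(π/(n+1)) = cos(π/81) = 0.9992480.
1 − cos²(π/81) = sin²(π/81) ⇒ √(1−ρ_J²) = sin(π/81) = 0.0387754.
So ω* = 2/1.0387754 = 1.9253440 (Young).
ρ_SOR = ω* − 1 ≈ 0.9253440.
Need (0.9253440)^m ≤ 10^(−3): m ≥ 3·ln10/|ln 0.9253440| = 6.90776/0.0775897 = 89.029 ⇒ m = 90.

m = 90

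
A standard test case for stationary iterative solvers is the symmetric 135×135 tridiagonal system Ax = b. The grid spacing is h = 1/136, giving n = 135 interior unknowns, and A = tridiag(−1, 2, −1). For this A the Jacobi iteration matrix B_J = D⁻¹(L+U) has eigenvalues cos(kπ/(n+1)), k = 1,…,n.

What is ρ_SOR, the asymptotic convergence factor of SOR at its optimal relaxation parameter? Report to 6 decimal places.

ρ_SOR = 0.954847

ρ_J = max_k |cos(kπ/136)| = cos(π/136) = 0.999733
1 − cos²(π/136) = sin²(π/136) ⇒ √(1−ρ_J²) = sin(π/136) = 0.0230979.
ω* = 2 / (1 + 0.0230979) = 2 / 1.0230979 ≈ 1.954847.
ρ(B_{ω*}) = ω*−1 = 0.954847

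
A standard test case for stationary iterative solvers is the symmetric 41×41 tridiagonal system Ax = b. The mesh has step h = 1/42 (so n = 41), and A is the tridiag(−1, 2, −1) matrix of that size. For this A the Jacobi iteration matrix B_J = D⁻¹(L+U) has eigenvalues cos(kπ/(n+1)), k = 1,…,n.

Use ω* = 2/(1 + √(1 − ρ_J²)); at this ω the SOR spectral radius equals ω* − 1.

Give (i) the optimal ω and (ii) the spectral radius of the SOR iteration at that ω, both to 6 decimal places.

n=41: λ(B_J) = 1 − λ(A)/2 = cos(kπ/42); k=1 gives ρ_J = 0.997204.
√(1 − cos²(π/42)) = sin(π/42) ≈ 0.0747301.
ω* = 2 / (1 + 0.0747301) = 2 / 1.0747301 ≈ 1.860932.
ρ_SOR = ω* − 1 ≈ 0.860932.

ω* = 1.860932, ρ_SOR = 0.860932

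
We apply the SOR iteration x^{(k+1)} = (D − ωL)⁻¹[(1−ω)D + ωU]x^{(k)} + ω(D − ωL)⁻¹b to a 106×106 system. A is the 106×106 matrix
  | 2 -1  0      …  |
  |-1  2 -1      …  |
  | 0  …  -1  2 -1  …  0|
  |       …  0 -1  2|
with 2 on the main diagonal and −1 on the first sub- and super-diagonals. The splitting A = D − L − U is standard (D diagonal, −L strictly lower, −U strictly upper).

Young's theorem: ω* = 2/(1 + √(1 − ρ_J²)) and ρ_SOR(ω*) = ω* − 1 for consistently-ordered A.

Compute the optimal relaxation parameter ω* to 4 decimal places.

[ρ_J] n=106: ρ(B_J) = cos(π/(n+1)) = cos(π/107) = 0.9996.
1 − cos²(π/107) = sin²(π/107) ⇒ √(1−ρ_J²) = sin(π/107) = 0.02936.
So ω* = 2/1.02936 = 1.9430 (Young).
ρ(B_{ω*}) = ω*−1 = 0.9430

ω* = 1.9430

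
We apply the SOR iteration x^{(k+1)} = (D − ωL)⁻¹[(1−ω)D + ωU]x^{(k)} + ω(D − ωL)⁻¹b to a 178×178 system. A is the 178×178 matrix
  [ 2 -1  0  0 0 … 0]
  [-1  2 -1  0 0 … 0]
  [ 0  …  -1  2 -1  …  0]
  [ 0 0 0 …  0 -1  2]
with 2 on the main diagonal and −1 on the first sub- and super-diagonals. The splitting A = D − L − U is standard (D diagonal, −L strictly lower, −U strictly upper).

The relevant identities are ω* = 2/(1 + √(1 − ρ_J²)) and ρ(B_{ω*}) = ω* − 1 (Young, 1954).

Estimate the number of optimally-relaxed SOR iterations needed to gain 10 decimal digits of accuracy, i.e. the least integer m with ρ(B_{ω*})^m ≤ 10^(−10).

ρ_J = max_k |cos(kπ/179)| = cos(π/179) = 0.9998460
√(1−ρ_J²) = |sin(π/179)| = 0.0175499
So ω* = 2/1.0175499 = 1.9655056 (Young).
Hence ρ(B_{ω*}) = 1.9655056 − 1 = 0.9655056.
For 10 digits: m = 10·ln10 / (−ln 0.9655056) = 23.0259/0.0351034 = 655.945; round up → m = 656.

m = 656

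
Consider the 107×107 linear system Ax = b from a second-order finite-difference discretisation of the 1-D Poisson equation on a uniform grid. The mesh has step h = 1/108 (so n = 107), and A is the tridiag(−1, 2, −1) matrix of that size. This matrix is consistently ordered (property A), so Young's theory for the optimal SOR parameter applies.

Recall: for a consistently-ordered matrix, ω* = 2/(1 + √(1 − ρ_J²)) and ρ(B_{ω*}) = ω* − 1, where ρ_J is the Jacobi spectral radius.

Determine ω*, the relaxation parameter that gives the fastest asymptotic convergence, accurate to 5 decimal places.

n=107: λ(B_J) = 1 − λ(A)/2 = cos(kπ/108); k=1 gives ρ_J = 0.99958.
root = sin(π/108) = 0.029085  (since 1−cos² = sin²).
Young: ω* = 2/(1+√(1−ρ_J²)) = 2/(1+0.029085) = 2/1.029085 = 1.94347.
[ρ_SOR] ω* − 1 = 0.94347.

ω* = 1.94347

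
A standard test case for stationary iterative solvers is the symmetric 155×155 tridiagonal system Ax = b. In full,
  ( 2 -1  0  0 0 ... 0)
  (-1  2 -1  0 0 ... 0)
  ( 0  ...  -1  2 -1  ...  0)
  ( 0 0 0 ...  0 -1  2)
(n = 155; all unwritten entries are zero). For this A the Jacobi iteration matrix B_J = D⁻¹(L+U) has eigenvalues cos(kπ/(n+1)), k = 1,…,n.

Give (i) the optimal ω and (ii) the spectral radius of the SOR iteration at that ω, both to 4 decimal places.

½·tridiag(1,0,1) at n=155: λ_k = cos(kπ/156); max |λ| at k=1 ⇒ ρ_J = cos(π/156) ≈ 0.9998.
1 − cos²(π/156) = sin²(π/156) ⇒ √(1−ρ_J²) = sin(π/156) = 0.02014.
[ω*] 2 ÷ (1 + 0.02014) = 2 ÷ 1.02014 = 1.9605.
ρ_SOR = ω* − 1 = 1.9605 − 1 = 0.9605.

ω* = 1.9605, ρ_SOR = 0.9605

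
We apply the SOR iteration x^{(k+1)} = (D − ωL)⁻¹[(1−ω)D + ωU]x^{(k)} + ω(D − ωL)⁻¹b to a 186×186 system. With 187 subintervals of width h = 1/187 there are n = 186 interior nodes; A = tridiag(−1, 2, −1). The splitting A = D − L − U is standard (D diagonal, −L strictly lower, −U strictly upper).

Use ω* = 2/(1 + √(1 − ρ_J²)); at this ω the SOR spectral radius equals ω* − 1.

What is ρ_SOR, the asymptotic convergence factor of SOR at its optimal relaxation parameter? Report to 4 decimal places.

ρ_SOR = 0.9670

spectrum of D⁻¹(L+U) = {cos(kπ/187) : 1≤k≤186}; ρ_J = cos(π/187) = 0.9999.
√(1−ρ_J²) = |sin(π/187)| = 0.01680
ω* = 2/(1+0.01680) = 1.9670
and ρ(B_{ω*}) = 1.9670 − 1 = 0.9670.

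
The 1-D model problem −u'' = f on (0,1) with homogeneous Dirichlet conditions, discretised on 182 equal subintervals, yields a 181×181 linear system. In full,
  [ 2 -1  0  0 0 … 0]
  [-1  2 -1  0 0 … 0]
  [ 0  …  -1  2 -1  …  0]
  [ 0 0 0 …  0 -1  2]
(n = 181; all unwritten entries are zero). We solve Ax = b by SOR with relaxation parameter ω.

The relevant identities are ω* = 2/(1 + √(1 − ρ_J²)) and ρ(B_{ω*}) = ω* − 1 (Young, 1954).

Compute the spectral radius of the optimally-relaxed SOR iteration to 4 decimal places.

ρ_SOR = 0.9661

[ρ_J] n=181: ρ(B_J) = cos(π/(n+1)) = cos(π/182) = 0.9999.
√(1−ρ_J²) = |sin(π/182)| = 0.01726
ω* = 2/(1 + 0.01726) = 2/1.01726 = 1.9661.
ρ_SOR = ω* − 1 ≈ 0.9661.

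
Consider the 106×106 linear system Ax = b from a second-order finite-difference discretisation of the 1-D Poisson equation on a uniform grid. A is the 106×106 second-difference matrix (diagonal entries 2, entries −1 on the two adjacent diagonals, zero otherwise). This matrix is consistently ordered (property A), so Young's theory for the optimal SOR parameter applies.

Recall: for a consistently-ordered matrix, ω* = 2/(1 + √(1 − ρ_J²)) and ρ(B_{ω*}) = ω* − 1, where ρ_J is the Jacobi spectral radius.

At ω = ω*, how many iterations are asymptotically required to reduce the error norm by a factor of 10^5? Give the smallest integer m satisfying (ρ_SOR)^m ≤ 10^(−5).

With n=106, ρ(Jacobi) = cos(π/107) = 0.9995690.
1 − cos²(π/107) = sin²(π/107) ⇒ √(1−ρ_J²) = sin(π/107) = 0.0293565.
[ω*] 2 ÷ (1 + 0.0293565) = 2 ÷ 1.0293565 = 1.9429615.
ρ_SOR = ω* − 1 = 1.9429615 − 1 = 0.9429615.
5·ln10 = 11.5129; −ln(0.9429615) = 0.0587298; m = ⌈11.5129/0.0587298⌉ = ⌈196.032⌉ = 197.

m = 197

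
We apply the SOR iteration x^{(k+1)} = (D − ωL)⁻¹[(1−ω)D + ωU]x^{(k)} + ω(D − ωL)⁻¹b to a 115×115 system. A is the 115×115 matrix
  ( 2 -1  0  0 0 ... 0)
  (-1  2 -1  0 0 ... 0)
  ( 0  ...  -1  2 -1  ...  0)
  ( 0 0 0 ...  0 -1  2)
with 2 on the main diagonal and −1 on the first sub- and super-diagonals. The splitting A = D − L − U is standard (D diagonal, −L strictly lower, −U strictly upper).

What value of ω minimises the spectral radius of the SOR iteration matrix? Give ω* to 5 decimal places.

½·tridiag(1,0,1) at n=115: λ_k = cos(kπ/116); max |λ| at k=1 ⇒ ρ_J = cos(π/116) ≈ 0.99963.
√(1−ρ_J²) = |sin(π/116)| = 0.027079
Young: ω* = 2/(1+√(1−ρ_J²)) = 2/(1+0.027079) = 2/1.027079 = 1.94727.
ρ(B_{ω*}) = ω*−1 = 0.94727

ω* = 1.94727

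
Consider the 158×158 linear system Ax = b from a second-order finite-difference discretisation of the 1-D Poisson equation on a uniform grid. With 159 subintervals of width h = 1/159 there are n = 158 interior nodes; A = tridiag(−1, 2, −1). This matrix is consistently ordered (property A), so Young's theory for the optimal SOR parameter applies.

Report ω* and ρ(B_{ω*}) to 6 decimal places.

n=158: λ(B_J) = 1 − λ(A)/2 = cos(kπ/159); k=1 gives ρ_J = 0.999805.
√(1−ρ_J²) simplifies to sin(π/159) = 0.0197572.
So ω* = 2/1.0197572 = 1.961251 (Young).
At ω = 1.961251 every |λ(B_ω)| = ω−1, so ρ_SOR = 0.961251.

ω* = 1.961251, ρ_SOR = 0.961251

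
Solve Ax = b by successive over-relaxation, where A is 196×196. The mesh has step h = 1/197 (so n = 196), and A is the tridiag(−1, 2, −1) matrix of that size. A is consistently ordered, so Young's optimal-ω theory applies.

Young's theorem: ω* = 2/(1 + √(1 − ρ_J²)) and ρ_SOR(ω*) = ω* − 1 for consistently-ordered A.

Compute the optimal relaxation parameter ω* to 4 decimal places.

ω* = 1.9686

B_J for the 196×196 system has eigenvalues cos(kπ/197); ρ_J = cos(π/197) = 0.9999.
root = sin(π/197) = 0.01595  (since 1−cos² = sin²).
ω* = 2/(1+0.01595) = 1.9686
and ρ(B_{ω*}) = 1.9686 − 1 = 0.9686.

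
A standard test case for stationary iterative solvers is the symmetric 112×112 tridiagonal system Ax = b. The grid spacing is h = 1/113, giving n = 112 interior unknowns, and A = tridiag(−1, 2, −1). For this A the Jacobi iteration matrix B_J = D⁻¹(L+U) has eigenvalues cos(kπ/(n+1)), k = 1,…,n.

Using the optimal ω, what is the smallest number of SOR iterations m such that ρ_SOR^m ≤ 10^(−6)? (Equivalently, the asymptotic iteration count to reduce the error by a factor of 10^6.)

[ρ_J] n=112: ρ(B_J) = cos(π/(n+1)) = cos(π/113) = 0.9996136.
1 − cos²(π/113) = sin²(π/113) ⇒ √(1−ρ_J²) = sin(π/113) = 0.0277981.
So ω* = 2/1.0277981 = 1.9459075 (Young).
ρ_SOR = ω* − 1 ≈ 0.9459075.
Need (0.9459075)^m ≤ 10^(−6): m ≥ 6·ln10/|ln 0.9459075| = 13.8155/0.0556105 = 248.433 ⇒ m = 249.

m = 249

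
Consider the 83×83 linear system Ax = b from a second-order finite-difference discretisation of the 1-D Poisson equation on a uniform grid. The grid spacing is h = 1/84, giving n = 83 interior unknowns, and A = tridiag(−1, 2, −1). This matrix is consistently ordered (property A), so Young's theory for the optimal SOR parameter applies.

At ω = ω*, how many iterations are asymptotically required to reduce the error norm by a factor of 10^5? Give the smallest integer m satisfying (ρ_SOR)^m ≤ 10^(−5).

m = 154

spectrum of D⁻¹(L+U) = {cos(kπ/84) : 1≤k≤83}; ρ_J = cos(π/84) = 0.9993007.
√(1−ρ_J²) = |sin(π/84)| = 0.0373912
ω* = 2 / (1 + 0.0373912) = 2 / 1.0373912 ≈ 1.9279130.
[ρ_SOR] ω* − 1 = 0.9279130.
5·ln10 = 11.5129; −ln(0.9279130) = 0.0748173; m = ⌈11.5129/0.0748173⌉ = ⌈153.880⌉ = 154.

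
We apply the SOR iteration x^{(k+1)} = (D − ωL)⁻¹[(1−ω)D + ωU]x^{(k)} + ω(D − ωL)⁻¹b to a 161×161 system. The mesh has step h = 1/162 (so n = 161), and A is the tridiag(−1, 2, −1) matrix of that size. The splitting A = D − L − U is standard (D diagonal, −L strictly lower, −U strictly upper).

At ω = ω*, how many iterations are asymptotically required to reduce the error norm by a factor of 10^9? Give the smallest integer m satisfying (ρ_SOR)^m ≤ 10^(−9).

[ρ_J] n=161: ρ(B_J) = cos(π/(n+1)) = cos(π/162) = 0.9998120.
√(1−ρ_J²) simplifies to sin(π/162) = 0.0193913.
[ω*] 2 ÷ (1 + 0.0193913) = 2 ÷ 1.0193913 = 1.9619551.
Hence ρ(B_{ω*}) = 1.9619551 − 1 = 0.9619551.
For 9 digits: m = 9·ln10 / (−ln 0.9619551) = 20.7233/0.0387875 = 534.278; round up → m = 535.

m = 535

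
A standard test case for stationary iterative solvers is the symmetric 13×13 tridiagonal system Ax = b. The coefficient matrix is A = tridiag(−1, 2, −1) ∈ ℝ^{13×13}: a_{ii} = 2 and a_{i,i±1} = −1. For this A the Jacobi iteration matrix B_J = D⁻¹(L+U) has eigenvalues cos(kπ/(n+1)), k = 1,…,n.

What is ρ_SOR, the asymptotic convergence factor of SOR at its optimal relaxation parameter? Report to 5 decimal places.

ρ_SOR = 0.63596

ρ_J = max_k |cos(kπ/14)| = cos(π/14) = 0.97493
root = sin(π/14) = 0.222521  (since 1−cos² = sin²).
ω* = 2/(1 + 0.222521) = 2/1.222521 = 1.63596.
At ω = 1.63596 every |λ(B_ω)| = ω−1, so ρ_SOR = 0.63596.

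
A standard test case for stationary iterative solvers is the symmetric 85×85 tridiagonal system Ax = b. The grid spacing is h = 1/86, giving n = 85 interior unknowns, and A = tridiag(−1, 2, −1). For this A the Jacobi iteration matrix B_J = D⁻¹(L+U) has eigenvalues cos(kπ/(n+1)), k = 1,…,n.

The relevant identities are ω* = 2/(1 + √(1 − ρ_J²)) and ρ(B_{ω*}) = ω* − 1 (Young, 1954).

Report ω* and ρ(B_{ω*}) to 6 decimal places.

ω* = 1.929530, ρ_SOR = 0.929530

With n=85, ρ(Jacobi) = cos(π/86) = 0.999333.
root = sin(π/86) = 0.0365220  (since 1−cos² = sin²).
Then 2/(1+√(1−ρ_J²)) = 2/(1+0.0365220); ω* = 2/1.0365220 = 1.929530.
ρ(B_{ω*}) = ω*−1 = 0.929530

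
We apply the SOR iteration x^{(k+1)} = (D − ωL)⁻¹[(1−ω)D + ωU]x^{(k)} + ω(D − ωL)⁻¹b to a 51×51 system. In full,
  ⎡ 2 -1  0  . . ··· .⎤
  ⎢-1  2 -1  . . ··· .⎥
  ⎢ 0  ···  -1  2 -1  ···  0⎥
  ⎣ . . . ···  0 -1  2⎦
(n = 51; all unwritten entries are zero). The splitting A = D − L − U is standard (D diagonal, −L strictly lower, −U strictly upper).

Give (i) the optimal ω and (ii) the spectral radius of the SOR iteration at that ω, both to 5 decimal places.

ω* = 1.88612, ρ_SOR = 0.88612

spectrum of D⁻¹(L+U) = {cos(kπ/52) : 1≤k≤51}; ρ_J = cos(π/52) = 0.99818.
root = sin(π/52) = 0.060378  (since 1−cos² = sin²).
ω* = 2/(1+0.060378) = 1.88612
and ρ(B_{ω*}) = 1.88612 − 1 = 0.88612.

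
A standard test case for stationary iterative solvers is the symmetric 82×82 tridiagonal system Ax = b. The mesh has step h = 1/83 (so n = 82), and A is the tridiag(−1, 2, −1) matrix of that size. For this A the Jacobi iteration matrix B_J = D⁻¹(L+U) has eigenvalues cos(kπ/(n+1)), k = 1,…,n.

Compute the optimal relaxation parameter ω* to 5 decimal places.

ω* = 1.92708

n=82: λ(B_J) = 1 − λ(A)/2 = cos(kπ/83); k=1 gives ρ_J = 0.99928.
√(1−ρ_J²) simplifies to sin(π/83) = 0.037841.
Young: ω* = 2/(1+√(1−ρ_J²)) = 2/(1+0.037841) = 2/1.037841 = 1.92708.
ρ_SOR = ω* − 1 ≈ 0.92708.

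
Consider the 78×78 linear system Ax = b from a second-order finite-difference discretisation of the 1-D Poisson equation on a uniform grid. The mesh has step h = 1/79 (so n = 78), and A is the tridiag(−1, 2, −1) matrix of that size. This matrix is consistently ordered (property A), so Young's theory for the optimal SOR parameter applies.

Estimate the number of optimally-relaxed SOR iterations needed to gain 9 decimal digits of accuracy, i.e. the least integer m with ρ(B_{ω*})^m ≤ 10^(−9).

m = 261

ρ_J = max_k |cos(kπ/79)| = cos(π/79) = 0.9992094
√(1 − cos²(π/79)) = sin(π/79) ≈ 0.0397565.
Then 2/(1+√(1−ρ_J²)) = 2/(1+0.0397565); ω* = 2/1.0397565 = 1.9235273.
Hence ρ(B_{ω*}) = 1.9235273 − 1 = 0.9235273.
(0.9235273)^m ≤ 10^{−9}  ⇒  m·ln(0.9235273) ≤ −9·ln10  ⇒  m ≥ 260.491  ⇒  m = 261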